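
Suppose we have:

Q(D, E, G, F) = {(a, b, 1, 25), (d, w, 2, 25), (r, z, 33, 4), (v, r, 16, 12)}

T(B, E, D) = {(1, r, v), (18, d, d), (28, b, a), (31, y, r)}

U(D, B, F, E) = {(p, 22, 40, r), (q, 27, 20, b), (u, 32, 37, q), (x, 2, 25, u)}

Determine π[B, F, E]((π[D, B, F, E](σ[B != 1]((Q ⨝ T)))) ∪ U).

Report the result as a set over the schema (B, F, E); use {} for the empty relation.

{(2, 25, u), (22, 40, r), (27, 20, b), (28, 25, b), (32, 37, q)}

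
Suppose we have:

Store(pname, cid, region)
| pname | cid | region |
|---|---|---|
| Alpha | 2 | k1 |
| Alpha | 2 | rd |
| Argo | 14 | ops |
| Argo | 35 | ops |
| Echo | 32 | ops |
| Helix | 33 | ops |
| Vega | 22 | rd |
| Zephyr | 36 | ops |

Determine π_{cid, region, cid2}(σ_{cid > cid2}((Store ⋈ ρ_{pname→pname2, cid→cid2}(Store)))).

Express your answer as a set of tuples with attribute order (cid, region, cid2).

ρ[pname→pname2, cid→cid2]: schema becomes (pname2, cid2, region); tuples unchanged.
Natural join on region: {(Alpha, 2, k1, Alpha, 2), (Alpha, 2, rd, Alpha, 2), (Alpha, 2, rd, Vega, 22), (Argo, 14, ops, Argo, 14), (Argo, 14, ops, Argo, 35), (Argo, 14, ops, Echo, 32), (Argo, 14, ops, Helix, 33), (Argo, 14, ops, Zephyr, 36), (Argo, 35, ops, Argo, 14), (Argo, 35, ops, Argo, 35), (Argo, 35, ops, Echo, 32), (Argo, 35, ops, Helix, 33), (Argo, 35, ops, Zephyr, 36), (Echo, 32, ops, Argo, 14), (Echo, 32, ops, Argo, 35), (Echo, 32, ops, Echo, 32), (Echo, 32, ops, Helix, 33), (Echo, 32, ops, Zephyr, 36), (Helix, 33, ops, Argo, 14), (Helix, 33, ops, Argo, 35), (Helix, 33, ops, Echo, 32), (Helix, 33, ops, Helix, 33), (Helix, 33, ops, Zephyr, 36), (Vega, 22, rd, Alpha, 2), (Vega, 22, rd, Vega, 22), (Zephyr, 36, ops, Argo, 14), (Zephyr, 36, ops, Argo, 35), (Zephyr, 36, ops, Echo, 32), (Zephyr, 36, ops, Helix, 33), (Zephyr, 36, ops, Zephyr, 36)}
Filtering on cid > cid2 leaves {(Argo, 35, ops, Argo, 14), (Argo, 35, ops, Echo, 32), (Argo, 35, ops, Helix, 33), (Echo, 32, ops, Argo, 14), (Helix, 33, ops, Argo, 14), (Helix, 33, ops, Echo, 32), (Vega, 22, rd, Alpha, 2), (Zephyr, 36, ops, Argo, 14), (Zephyr, 36, ops, Argo, 35), (Zephyr, 36, ops, Echo, 32), (Zephyr, 36, ops, Helix, 33)}.
π_{cid, region, cid2} gives {(22, rd, 2), (32, ops, 14), (33, ops, 14), (33, ops, 32), (35, ops, 14), (35, ops, 32), (35, ops, 33), (36, ops, 14), (36, ops, 32), (36, ops, 33), (36, ops, 35)}.

{(22, rd, 2), (32, ops, 14), (33, ops, 14), (33, ops, 32), (35, ops, 14), (35, ops, 32), (35, ops, 33), (36, ops, 14), (36, ops, 32), (36, ops, 33), (36, ops, 35)}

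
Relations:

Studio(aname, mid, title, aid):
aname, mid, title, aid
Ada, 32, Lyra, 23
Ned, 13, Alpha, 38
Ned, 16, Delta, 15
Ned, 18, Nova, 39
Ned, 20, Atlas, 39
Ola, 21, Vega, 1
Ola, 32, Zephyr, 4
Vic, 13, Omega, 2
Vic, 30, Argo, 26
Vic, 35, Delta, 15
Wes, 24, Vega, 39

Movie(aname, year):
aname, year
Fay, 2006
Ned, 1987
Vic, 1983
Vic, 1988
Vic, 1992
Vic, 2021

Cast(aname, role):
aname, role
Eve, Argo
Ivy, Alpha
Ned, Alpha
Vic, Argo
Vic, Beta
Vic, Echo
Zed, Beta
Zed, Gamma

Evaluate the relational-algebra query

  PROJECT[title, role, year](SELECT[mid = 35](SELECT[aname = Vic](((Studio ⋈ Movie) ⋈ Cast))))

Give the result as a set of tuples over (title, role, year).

{(Delta, Argo, 1983), (Delta, Argo, 1988), (Delta, Argo, 1992), (Delta, Argo, 2021), (Delta, Beta, 1983), (Delta, Beta, 1988), (Delta, Beta, 1992), (Delta, Beta, 2021), (Delta, Echo, 1983), (Delta, Echo, 1988), (Delta, Echo, 1992), (Delta, Echo, 2021)}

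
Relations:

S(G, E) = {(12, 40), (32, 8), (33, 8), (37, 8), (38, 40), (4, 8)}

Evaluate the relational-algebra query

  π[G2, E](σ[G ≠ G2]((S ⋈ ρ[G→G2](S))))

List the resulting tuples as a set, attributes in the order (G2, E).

{(12, 40), (32, 8), (33, 8), (37, 8), (38, 40), (4, 8)}

ρ[G→G2]: schema becomes (G2, E); tuples unchanged.
S ⋈ ρ[G→G2](S) (natural join on E): {(12, 40, 12), (12, 40, 38), (32, 8, 32), (32, 8, 33), (32, 8, 37), (32, 8, 4), (33, 8, 32), (33, 8, 33), (33, 8, 37), (33, 8, 4), (37, 8, 32), (37, 8, 33), (37, 8, 37), (37, 8, 4), (38, 40, 12), (38, 40, 38), (4, 8, 32), (4, 8, 33), (4, 8, 37), (4, 8, 4)}
σ[G ≠ G2]: keep tuples satisfying G ≠ G2 → {(12, 40, 38), (32, 8, 33), (32, 8, 37), (32, 8, 4), (33, 8, 32), (33, 8, 37), (33, 8, 4), (37, 8, 32), (37, 8, 33), (37, 8, 4), (38, 40, 12), (4, 8, 32), (4, 8, 33), (4, 8, 37)}
π_{G2, E} gives {(12, 40), (32, 8), (33, 8), (37, 8), (38, 40), (4, 8)} (8 duplicate(s) eliminated).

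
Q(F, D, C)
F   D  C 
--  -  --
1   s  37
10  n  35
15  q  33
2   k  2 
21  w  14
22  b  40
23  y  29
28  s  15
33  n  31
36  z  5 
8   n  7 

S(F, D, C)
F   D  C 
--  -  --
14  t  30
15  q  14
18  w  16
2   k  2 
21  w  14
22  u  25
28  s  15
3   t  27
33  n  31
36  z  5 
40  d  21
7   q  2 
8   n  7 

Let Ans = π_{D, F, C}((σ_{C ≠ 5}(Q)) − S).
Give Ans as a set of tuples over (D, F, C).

{(b, 22, 40), (n, 10, 35), (q, 15, 33), (s, 1, 37), (y, 23, 29)}

Apply σ_{C ≠ 5}; surviving tuples: {(1, s, 37), (10, n, 35), (15, q, 33), (2, k, 2), (21, w, 14), (22, b, 40), (23, y, 29), (28, s, 15), (33, n, 31), (8, n, 7)}
Set difference of the two operands is {(1, s, 37), (10, n, 35), (15, q, 33), (22, b, 40), (23, y, 29)}.
π[D, F, C]: project onto (D, F, C) → {(b, 22, 40), (n, 10, 35), (q, 15, 33), (s, 1, 37), (y, 23, 29)}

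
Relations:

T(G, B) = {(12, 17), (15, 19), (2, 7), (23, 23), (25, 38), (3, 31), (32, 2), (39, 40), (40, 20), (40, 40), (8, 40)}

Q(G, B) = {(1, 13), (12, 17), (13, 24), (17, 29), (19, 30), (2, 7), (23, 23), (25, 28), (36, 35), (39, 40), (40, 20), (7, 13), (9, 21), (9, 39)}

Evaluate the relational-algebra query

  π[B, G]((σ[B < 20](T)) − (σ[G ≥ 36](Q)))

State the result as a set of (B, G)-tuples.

{(17, 12), (19, 15), (2, 32), (7, 2)}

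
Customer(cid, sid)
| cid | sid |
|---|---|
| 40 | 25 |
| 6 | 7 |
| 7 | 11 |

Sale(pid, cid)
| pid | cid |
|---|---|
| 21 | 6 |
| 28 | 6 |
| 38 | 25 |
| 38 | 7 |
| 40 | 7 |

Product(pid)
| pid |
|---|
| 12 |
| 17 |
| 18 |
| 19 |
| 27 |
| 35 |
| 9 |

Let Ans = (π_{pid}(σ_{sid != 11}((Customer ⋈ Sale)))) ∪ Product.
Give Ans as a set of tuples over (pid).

{12, 17, 18, 19, 21, 27, 28, 35, 9}

Joining Customer and Sale on cid yields {(6, 7, 21), (6, 7, 28), (7, 11, 38), (7, 11, 40)}.
Selection sid != 11: {(6, 7, 21), (6, 7, 28)}
Keep only column(s) pid: {21, 28}
Union: {21, 28} with {12, 17, 18, 19, 27, 35, 9} → {12, 17, 18, 19, 21, 27, 28, 35, 9}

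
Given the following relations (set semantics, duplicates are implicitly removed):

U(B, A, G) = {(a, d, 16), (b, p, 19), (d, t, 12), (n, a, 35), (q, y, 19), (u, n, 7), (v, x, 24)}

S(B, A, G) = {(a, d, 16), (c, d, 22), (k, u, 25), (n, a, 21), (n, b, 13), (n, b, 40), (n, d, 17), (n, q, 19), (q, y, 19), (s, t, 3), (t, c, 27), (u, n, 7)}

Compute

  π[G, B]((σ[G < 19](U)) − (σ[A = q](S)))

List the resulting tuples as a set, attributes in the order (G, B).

{(12, d), (16, a), (7, u)}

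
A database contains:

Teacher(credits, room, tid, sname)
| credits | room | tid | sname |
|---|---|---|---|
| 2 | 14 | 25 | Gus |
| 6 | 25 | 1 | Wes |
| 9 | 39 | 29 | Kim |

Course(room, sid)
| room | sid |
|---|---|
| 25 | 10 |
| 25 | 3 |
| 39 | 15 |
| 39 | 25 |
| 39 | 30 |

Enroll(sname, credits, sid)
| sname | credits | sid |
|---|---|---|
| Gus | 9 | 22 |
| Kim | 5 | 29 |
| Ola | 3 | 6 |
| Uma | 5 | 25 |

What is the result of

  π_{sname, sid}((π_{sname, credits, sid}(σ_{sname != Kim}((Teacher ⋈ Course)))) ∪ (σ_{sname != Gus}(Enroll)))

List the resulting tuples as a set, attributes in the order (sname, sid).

Joining Teacher and Course on room yields {(6, 25, 1, Wes, 10), (6, 25, 1, Wes, 3), (9, 39, 29, Kim, 15), (9, 39, 29, Kim, 25), (9, 39, 29, Kim, 30)}.
σ[sname != Kim]: keep tuples satisfying sname != Kim → {(6, 25, 1, Wes, 10), (6, 25, 1, Wes, 3)}
π[sname, credits, sid]: project onto (sname, credits, sid) → {(Wes, 6, 10), (Wes, 6, 3)}
σ[sname != Gus]: keep tuples satisfying sname != Gus → {(Kim, 5, 29), (Ola, 3, 6), (Uma, 5, 25)}
Taking the union: {(Kim, 5, 29), (Ola, 3, 6), (Uma, 5, 25), (Wes, 6, 10), (Wes, 6, 3)}
π[sname, sid]: project onto (sname, sid) → {(Kim, 29), (Ola, 6), (Uma, 25), (Wes, 10), (Wes, 3)}

{(Kim, 29), (Ola, 6), (Uma, 25), (Wes, 10), (Wes, 3)}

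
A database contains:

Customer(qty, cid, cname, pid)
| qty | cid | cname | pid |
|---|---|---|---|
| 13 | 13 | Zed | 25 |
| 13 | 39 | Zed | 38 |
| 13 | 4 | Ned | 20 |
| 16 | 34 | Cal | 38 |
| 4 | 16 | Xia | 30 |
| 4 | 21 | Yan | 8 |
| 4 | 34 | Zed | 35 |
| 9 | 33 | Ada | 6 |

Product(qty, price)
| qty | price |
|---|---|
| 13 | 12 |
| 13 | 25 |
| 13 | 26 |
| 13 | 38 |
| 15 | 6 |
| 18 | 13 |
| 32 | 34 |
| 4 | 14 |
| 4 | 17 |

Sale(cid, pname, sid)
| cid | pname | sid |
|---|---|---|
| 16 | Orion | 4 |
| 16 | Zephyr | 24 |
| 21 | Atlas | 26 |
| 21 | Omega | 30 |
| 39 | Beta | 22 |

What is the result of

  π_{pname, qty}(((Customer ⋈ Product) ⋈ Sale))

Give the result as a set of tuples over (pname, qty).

{(Atlas, 4), (Beta, 13), (Omega, 4), (Orion, 4), (Zephyr, 4)}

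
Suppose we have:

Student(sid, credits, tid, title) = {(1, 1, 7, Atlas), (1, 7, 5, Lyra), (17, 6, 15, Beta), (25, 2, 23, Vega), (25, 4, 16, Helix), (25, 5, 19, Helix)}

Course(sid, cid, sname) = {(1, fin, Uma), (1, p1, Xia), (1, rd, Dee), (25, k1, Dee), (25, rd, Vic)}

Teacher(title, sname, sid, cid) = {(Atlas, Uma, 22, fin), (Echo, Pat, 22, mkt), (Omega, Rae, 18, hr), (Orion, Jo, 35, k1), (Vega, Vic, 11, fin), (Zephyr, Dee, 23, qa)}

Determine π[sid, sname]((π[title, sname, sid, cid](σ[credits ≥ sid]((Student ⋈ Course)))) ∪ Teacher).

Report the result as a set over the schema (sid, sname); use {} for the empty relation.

{(1, Dee), (1, Uma), (1, Xia), (11, Vic), (18, Rae), (22, Pat), (22, Uma), (23, Dee), (35, Jo)}

Natural join on sid: {(1, 1, 7, Atlas, fin, Uma), (1, 1, 7, Atlas, p1, Xia), (1, 1, 7, Atlas, rd, Dee), (1, 7, 5, Lyra, fin, Uma), (1, 7, 5, Lyra, p1, Xia), (1, 7, 5, Lyra, rd, Dee), (25, 2, 23, Vega, k1, Dee), (25, 2, 23, Vega, rd, Vic), (25, 4, 16, Helix, k1, Dee), (25, 4, 16, Helix, rd, Vic), (25, 5, 19, Helix, k1, Dee), (25, 5, 19, Helix, rd, Vic)}
σ[credits ≥ sid]: keep tuples satisfying credits ≥ sid → {(1, 1, 7, Atlas, fin, Uma), (1, 1, 7, Atlas, p1, Xia), (1, 1, 7, Atlas, rd, Dee), (1, 7, 5, Lyra, fin, Uma), (1, 7, 5, Lyra, p1, Xia), (1, 7, 5, Lyra, rd, Dee)}
Projecting to title, sname, sid, cid: {(Atlas, Dee, 1, rd), (Atlas, Uma, 1, fin), (Atlas, Xia, 1, p1), (Lyra, Dee, 1, rd), (Lyra, Uma, 1, fin), (Lyra, Xia, 1, p1)}
Taking the union: {(Atlas, Dee, 1, rd), (Atlas, Uma, 1, fin), (Atlas, Uma, 22, fin), (Atlas, Xia, 1, p1), (Echo, Pat, 22, mkt), (Lyra, Dee, 1, rd), (Lyra, Uma, 1, fin), (Lyra, Xia, 1, p1), (Omega, Rae, 18, hr), (Orion, Jo, 35, k1), (Vega, Vic, 11, fin), (Zephyr, Dee, 23, qa)}
Projecting to sid, sname (3 duplicate(s) eliminated): {(1, Dee), (1, Uma), (1, Xia), (11, Vic), (18, Rae), (22, Pat), (22, Uma), (23, Dee), (35, Jo)}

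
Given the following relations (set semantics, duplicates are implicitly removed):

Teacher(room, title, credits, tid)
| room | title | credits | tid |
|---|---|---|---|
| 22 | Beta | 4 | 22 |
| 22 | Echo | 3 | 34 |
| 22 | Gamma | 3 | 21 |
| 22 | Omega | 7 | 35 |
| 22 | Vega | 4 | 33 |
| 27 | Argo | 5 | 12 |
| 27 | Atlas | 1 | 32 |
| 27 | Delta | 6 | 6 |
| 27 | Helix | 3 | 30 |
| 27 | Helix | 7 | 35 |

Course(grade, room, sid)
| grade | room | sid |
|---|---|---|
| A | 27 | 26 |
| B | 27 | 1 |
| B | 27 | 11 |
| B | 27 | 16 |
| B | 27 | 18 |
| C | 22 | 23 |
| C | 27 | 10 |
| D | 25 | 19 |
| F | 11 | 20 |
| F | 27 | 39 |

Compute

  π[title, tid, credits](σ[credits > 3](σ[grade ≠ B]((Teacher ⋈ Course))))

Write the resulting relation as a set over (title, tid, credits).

{(Argo, 12, 5), (Beta, 22, 4), (Delta, 6, 6), (Helix, 35, 7), (Omega, 35, 7), (Vega, 33, 4)}

Natural join on room: {(22, Beta, 4, 22, C, 23), (22, Echo, 3, 34, C, 23), (22, Gamma, 3, 21, C, 23), (22, Omega, 7, 35, C, 23), (22, Vega, 4, 33, C, 23), (27, Argo, 5, 12, A, 26), (27, Argo, 5, 12, B, 1), (27, Argo, 5, 12, B, 11), (27, Argo, 5, 12, B, 16), (27, Argo, 5, 12, B, 18), (27, Argo, 5, 12, C, 10), (27, Argo, 5, 12, F, 39), (27, Atlas, 1, 32, A, 26), (27, Atlas, 1, 32, B, 1), (27, Atlas, 1, 32, B, 11), (27, Atlas, 1, 32, B, 16), (27, Atlas, 1, 32, B, 18), (27, Atlas, 1, 32, C, 10), (27, Atlas, 1, 32, F, 39), (27, Delta, 6, 6, A, 26), (27, Delta, 6, 6, B, 1), (27, Delta, 6, 6, B, 11), (27, Delta, 6, 6, B, 16), (27, Delta, 6, 6, B, 18), (27, Delta, 6, 6, C, 10), (27, Delta, 6, 6, F, 39), (27, Helix, 3, 30, A, 26), (27, Helix, 3, 30, B, 1), (27, Helix, 3, 30, B, 11), (27, Helix, 3, 30, B, 16), (27, Helix, 3, 30, B, 18), (27, Helix, 3, 30, C, 10), (27, Helix, 3, 30, F, 39), (27, Helix, 7, 35, A, 26), (27, Helix, 7, 35, B, 1), (27, Helix, 7, 35, B, 11), (27, Helix, 7, 35, B, 16), (27, Helix, 7, 35, B, 18), (27, Helix, 7, 35, C, 10), (27, Helix, 7, 35, F, 39)}
σ[grade ≠ B]: keep tuples satisfying grade ≠ B → {(22, Beta, 4, 22, C, 23), (22, Echo, 3, 34, C, 23), (22, Gamma, 3, 21, C, 23), (22, Omega, 7, 35, C, 23), (22, Vega, 4, 33, C, 23), (27, Argo, 5, 12, A, 26), (27, Argo, 5, 12, C, 10), (27, Argo, 5, 12, F, 39), (27, Atlas, 1, 32, A, 26), (27, Atlas, 1, 32, C, 10), (27, Atlas, 1, 32, F, 39), (27, Delta, 6, 6, A, 26), (27, Delta, 6, 6, C, 10), (27, Delta, 6, 6, F, 39), (27, Helix, 3, 30, A, 26), (27, Helix, 3, 30, C, 10), (27, Helix, 3, 30, F, 39), (27, Helix, 7, 35, A, 26), (27, Helix, 7, 35, C, 10), (27, Helix, 7, 35, F, 39)}
σ[credits > 3]: keep tuples satisfying credits > 3 → {(22, Beta, 4, 22, C, 23), (22, Omega, 7, 35, C, 23), (22, Vega, 4, 33, C, 23), (27, Argo, 5, 12, A, 26), (27, Argo, 5, 12, C, 10), (27, Argo, 5, 12, F, 39), (27, Delta, 6, 6, A, 26), (27, Delta, 6, 6, C, 10), (27, Delta, 6, 6, F, 39), (27, Helix, 7, 35, A, 26), (27, Helix, 7, 35, C, 10), (27, Helix, 7, 35, F, 39)}
π[title, tid, credits]: project onto (title, tid, credits) (6 duplicate(s) eliminated) → {(Argo, 12, 5), (Beta, 22, 4), (Delta, 6, 6), (Helix, 35, 7), (Omega, 35, 7), (Vega, 33, 4)}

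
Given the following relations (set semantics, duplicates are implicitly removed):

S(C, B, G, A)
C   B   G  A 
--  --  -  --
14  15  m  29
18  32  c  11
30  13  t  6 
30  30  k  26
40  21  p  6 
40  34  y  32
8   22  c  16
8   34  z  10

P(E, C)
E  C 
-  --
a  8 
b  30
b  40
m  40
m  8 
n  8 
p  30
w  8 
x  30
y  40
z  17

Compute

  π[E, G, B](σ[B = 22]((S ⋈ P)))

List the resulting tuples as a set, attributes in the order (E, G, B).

{(a, c, 22), (m, c, 22), (n, c, 22), (w, c, 22)}

Natural join on C: {(30, 13, t, 6, b), (30, 13, t, 6, p), (30, 13, t, 6, x), (30, 30, k, 26, b), (30, 30, k, 26, p), (30, 30, k, 26, x), (40, 21, p, 6, b), (40, 21, p, 6, m), (40, 21, p, 6, y), (40, 34, y, 32, b), (40, 34, y, 32, m), (40, 34, y, 32, y), (8, 22, c, 16, a), (8, 22, c, 16, m), (8, 22, c, 16, n), (8, 22, c, 16, w), (8, 34, z, 10, a), (8, 34, z, 10, m), (8, 34, z, 10, n), (8, 34, z, 10, w)}
Apply σ_{B = 22}; surviving tuples: {(8, 22, c, 16, a), (8, 22, c, 16, m), (8, 22, c, 16, n), (8, 22, c, 16, w)}
Projecting to E, G, B: {(a, c, 22), (m, c, 22), (n, c, 22), (w, c, 22)}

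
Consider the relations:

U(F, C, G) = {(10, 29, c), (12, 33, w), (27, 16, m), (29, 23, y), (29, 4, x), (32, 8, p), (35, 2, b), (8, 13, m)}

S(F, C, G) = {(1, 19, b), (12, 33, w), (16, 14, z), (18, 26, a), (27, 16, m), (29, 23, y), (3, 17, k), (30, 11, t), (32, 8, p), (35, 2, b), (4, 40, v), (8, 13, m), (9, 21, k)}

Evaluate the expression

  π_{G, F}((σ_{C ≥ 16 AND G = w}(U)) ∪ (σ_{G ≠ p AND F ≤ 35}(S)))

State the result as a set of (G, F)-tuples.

{(a, 18), (b, 1), (b, 35), (k, 3), (k, 9), (m, 27), (m, 8), (t, 30), (v, 4), (w, 12), (y, 29), (z, 16)}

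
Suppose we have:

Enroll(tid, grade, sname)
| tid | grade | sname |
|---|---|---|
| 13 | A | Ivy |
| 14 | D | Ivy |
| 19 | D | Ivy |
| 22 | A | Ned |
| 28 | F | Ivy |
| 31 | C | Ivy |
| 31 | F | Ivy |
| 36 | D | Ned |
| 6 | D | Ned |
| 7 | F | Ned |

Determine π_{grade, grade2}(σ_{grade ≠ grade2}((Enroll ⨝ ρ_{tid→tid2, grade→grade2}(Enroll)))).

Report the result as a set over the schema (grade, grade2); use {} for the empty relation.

ρ[tid→tid2, grade→grade2]: schema becomes (tid2, grade2, sname); tuples unchanged.
Natural join on sname: {(13, A, Ivy, 13, A), (13, A, Ivy, 14, D), (13, A, Ivy, 19, D), (13, A, Ivy, 28, F), (13, A, Ivy, 31, C), (13, A, Ivy, 31, F), (14, D, Ivy, 13, A), (14, D, Ivy, 14, D), (14, D, Ivy, 19, D), (14, D, Ivy, 28, F), (14, D, Ivy, 31, C), (14, D, Ivy, 31, F), (19, D, Ivy, 13, A), (19, D, Ivy, 14, D), (19, D, Ivy, 19, D), (19, D, Ivy, 28, F), (19, D, Ivy, 31, C), (19, D, Ivy, 31, F), (22, A, Ned, 22, A), (22, A, Ned, 36, D), (22, A, Ned, 6, D), (22, A, Ned, 7, F), (28, F, Ivy, 13, A), (28, F, Ivy, 14, D), (28, F, Ivy, 19, D), (28, F, Ivy, 28, F), (28, F, Ivy, 31, C), (28, F, Ivy, 31, F), (31, C, Ivy, 13, A), (31, C, Ivy, 14, D), (31, C, Ivy, 19, D), (31, C, Ivy, 28, F), (31, C, Ivy, 31, C), (31, C, Ivy, 31, F), (31, F, Ivy, 13, A), (31, F, Ivy, 14, D), (31, F, Ivy, 19, D), (31, F, Ivy, 28, F), (31, F, Ivy, 31, C), (31, F, Ivy, 31, F), (36, D, Ned, 22, A), (36, D, Ned, 36, D), (36, D, Ned, 6, D), (36, D, Ned, 7, F), (6, D, Ned, 22, A), (6, D, Ned, 36, D), (6, D, Ned, 6, D), (6, D, Ned, 7, F), (7, F, Ned, 22, A), (7, F, Ned, 36, D), (7, F, Ned, 6, D), (7, F, Ned, 7, F)}
σ[grade ≠ grade2]: keep tuples satisfying grade ≠ grade2 → {(13, A, Ivy, 14, D), (13, A, Ivy, 19, D), (13, A, Ivy, 28, F), (13, A, Ivy, 31, C), (13, A, Ivy, 31, F), (14, D, Ivy, 13, A), (14, D, Ivy, 28, F), (14, D, Ivy, 31, C), (14, D, Ivy, 31, F), (19, D, Ivy, 13, A), (19, D, Ivy, 28, F), (19, D, Ivy, 31, C), (19, D, Ivy, 31, F), (22, A, Ned, 36, D), (22, A, Ned, 6, D), (22, A, Ned, 7, F), (28, F, Ivy, 13, A), (28, F, Ivy, 14, D), (28, F, Ivy, 19, D), (28, F, Ivy, 31, C), (31, C, Ivy, 13, A), (31, C, Ivy, 14, D), (31, C, Ivy, 19, D), (31, C, Ivy, 28, F), (31, C, Ivy, 31, F), (31, F, Ivy, 13, A), (31, F, Ivy, 14, D), (31, F, Ivy, 19, D), (31, F, Ivy, 31, C), (36, D, Ned, 22, A), (36, D, Ned, 7, F), (6, D, Ned, 22, A), (6, D, Ned, 7, F), (7, F, Ned, 22, A), (7, F, Ned, 36, D), (7, F, Ned, 6, D)}
π[grade, grade2]: project onto (grade, grade2) (24 duplicate(s) eliminated) → {(A, C), (A, D), (A, F), (C, A), (C, D), (C, F), (D, A), (D, C), (D, F), (F, A), (F, C), (F, D)}

{(A, C), (A, D), (A, F), (C, A), (C, D), (C, F), (D, A), (D, C), (D, F), (F, A), (F, C), (F, D)}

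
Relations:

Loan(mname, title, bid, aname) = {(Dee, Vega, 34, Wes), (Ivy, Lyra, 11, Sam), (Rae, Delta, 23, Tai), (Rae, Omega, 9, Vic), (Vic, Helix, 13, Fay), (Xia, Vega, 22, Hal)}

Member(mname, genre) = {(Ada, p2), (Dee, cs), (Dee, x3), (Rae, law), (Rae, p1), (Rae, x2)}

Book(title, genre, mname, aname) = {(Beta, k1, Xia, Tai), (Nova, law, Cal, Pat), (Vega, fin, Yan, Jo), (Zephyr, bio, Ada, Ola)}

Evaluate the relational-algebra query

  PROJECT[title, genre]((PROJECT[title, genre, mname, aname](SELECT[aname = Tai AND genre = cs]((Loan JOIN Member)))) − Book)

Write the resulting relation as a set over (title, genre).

{}

Joining Loan and Member on mname yields {(Dee, Vega, 34, Wes, cs), (Dee, Vega, 34, Wes, x3), (Rae, Delta, 23, Tai, law), (Rae, Delta, 23, Tai, p1), (Rae, Delta, 23, Tai, x2), (Rae, Omega, 9, Vic, law), (Rae, Omega, 9, Vic, p1), (Rae, Omega, 9, Vic, x2)}.
Apply σ_{aname = Tai AND genre = cs}; surviving tuples: {}
π_{title, genre, mname, aname} gives {}.
Set difference of the two operands is {}.
π_{title, genre} gives {}.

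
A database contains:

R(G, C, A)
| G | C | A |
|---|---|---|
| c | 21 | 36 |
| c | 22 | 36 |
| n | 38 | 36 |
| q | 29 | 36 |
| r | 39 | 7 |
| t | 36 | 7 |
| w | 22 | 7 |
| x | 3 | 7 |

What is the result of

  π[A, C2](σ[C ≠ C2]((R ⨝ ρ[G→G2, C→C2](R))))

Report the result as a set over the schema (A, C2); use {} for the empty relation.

{(36, 21), (36, 22), (36, 29), (36, 38), (7, 22), (7, 3), (7, 36), (7, 39)}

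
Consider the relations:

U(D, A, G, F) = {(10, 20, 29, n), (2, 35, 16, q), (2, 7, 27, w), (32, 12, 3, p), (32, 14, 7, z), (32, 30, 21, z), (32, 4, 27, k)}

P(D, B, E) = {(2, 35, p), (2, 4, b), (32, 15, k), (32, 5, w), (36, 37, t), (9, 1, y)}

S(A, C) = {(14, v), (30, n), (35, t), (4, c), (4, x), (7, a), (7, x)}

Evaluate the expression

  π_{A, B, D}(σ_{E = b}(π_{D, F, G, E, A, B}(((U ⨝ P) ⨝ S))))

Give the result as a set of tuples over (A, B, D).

Joining U and P on D yields {(2, 35, 16, q, 35, p), (2, 35, 16, q, 4, b), (2, 7, 27, w, 35, p), (2, 7, 27, w, 4, b), (32, 12, 3, p, 15, k), (32, 12, 3, p, 5, w), (32, 14, 7, z, 15, k), (32, 14, 7, z, 5, w), (32, 30, 21, z, 15, k), (32, 30, 21, z, 5, w), (32, 4, 27, k, 15, k), (32, 4, 27, k, 5, w)}.
Joining (U ⨝ P) and S on A yields {(2, 35, 16, q, 35, p, t), (2, 35, 16, q, 4, b, t), (2, 7, 27, w, 35, p, a), (2, 7, 27, w, 35, p, x), (2, 7, 27, w, 4, b, a), (2, 7, 27, w, 4, b, x), (32, 14, 7, z, 15, k, v), (32, 14, 7, z, 5, w, v), (32, 30, 21, z, 15, k, n), (32, 30, 21, z, 5, w, n), (32, 4, 27, k, 15, k, c), (32, 4, 27, k, 15, k, x), (32, 4, 27, k, 5, w, c), (32, 4, 27, k, 5, w, x)}.
π_{D, F, G, E, A, B} gives {(2, q, 16, b, 35, 4), (2, q, 16, p, 35, 35), (2, w, 27, b, 7, 4), (2, w, 27, p, 7, 35), (32, k, 27, k, 4, 15), (32, k, 27, w, 4, 5), (32, z, 21, k, 30, 15), (32, z, 21, w, 30, 5), (32, z, 7, k, 14, 15), (32, z, 7, w, 14, 5)} (4 duplicate(s) eliminated).
Selection E = b: {(2, q, 16, b, 35, 4), (2, w, 27, b, 7, 4)}
π_{A, B, D} gives {(35, 4, 2), (7, 4, 2)}.

{(35, 4, 2), (7, 4, 2)}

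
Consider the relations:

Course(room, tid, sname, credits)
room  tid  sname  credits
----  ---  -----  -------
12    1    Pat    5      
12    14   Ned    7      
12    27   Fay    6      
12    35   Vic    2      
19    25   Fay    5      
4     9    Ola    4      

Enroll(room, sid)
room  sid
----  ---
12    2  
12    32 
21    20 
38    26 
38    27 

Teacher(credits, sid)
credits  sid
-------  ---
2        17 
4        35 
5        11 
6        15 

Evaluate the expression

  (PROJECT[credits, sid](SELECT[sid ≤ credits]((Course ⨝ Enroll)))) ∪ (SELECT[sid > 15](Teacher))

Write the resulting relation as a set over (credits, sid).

{(2, 17), (2, 2), (4, 35), (5, 2), (6, 2), (7, 2)}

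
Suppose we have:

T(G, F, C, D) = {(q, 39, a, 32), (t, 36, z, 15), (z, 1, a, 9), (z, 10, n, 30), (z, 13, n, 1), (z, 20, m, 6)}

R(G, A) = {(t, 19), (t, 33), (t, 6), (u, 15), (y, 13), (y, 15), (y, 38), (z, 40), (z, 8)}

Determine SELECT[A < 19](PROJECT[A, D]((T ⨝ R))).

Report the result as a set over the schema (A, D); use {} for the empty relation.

T ⋈ R (natural join on G): {(t, 36, z, 15, 19), (t, 36, z, 15, 33), (t, 36, z, 15, 6), (z, 1, a, 9, 40), (z, 1, a, 9, 8), (z, 10, n, 30, 40), (z, 10, n, 30, 8), (z, 13, n, 1, 40), (z, 13, n, 1, 8), (z, 20, m, 6, 40), (z, 20, m, 6, 8)}
π[A, D]: project onto (A, D) → {(19, 15), (33, 15), (40, 1), (40, 30), (40, 6), (40, 9), (6, 15), (8, 1), (8, 30), (8, 6), (8, 9)}
Apply σ_{A < 19}; surviving tuples: {(6, 15), (8, 1), (8, 30), (8, 6), (8, 9)}

{(6, 15), (8, 1), (8, 30), (8, 6), (8, 9)}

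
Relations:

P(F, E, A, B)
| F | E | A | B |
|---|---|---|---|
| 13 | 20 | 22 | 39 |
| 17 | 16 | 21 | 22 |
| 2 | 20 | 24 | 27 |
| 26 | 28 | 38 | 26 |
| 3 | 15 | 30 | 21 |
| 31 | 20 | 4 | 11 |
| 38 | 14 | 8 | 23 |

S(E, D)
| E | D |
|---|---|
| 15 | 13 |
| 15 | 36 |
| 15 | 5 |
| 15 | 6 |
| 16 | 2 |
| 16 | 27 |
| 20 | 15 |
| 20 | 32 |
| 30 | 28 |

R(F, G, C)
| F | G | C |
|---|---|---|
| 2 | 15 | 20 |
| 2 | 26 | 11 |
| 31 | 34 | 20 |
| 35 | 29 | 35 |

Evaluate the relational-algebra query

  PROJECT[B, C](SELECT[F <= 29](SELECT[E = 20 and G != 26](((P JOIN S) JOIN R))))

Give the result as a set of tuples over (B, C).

P ⋈ S (natural join on E): {(13, 20, 22, 39, 15), (13, 20, 22, 39, 32), (17, 16, 21, 22, 2), (17, 16, 21, 22, 27), (2, 20, 24, 27, 15), (2, 20, 24, 27, 32), (3, 15, 30, 21, 13), (3, 15, 30, 21, 36), (3, 15, 30, 21, 5), (3, 15, 30, 21, 6), (31, 20, 4, 11, 15), (31, 20, 4, 11, 32)}
(P JOIN S) ⋈ R (natural join on F): {(2, 20, 24, 27, 15, 15, 20), (2, 20, 24, 27, 15, 26, 11), (2, 20, 24, 27, 32, 15, 20), (2, 20, 24, 27, 32, 26, 11), (31, 20, 4, 11, 15, 34, 20), (31, 20, 4, 11, 32, 34, 20)}
σ[E = 20 and G != 26]: keep tuples satisfying E = 20 and G != 26 → {(2, 20, 24, 27, 15, 15, 20), (2, 20, 24, 27, 32, 15, 20), (31, 20, 4, 11, 15, 34, 20), (31, 20, 4, 11, 32, 34, 20)}
σ[F <= 29]: keep tuples satisfying F <= 29 → {(2, 20, 24, 27, 15, 15, 20), (2, 20, 24, 27, 32, 15, 20)}
π[B, C]: project onto (B, C) (1 duplicate(s) eliminated) → {(27, 20)}

{(27, 20)}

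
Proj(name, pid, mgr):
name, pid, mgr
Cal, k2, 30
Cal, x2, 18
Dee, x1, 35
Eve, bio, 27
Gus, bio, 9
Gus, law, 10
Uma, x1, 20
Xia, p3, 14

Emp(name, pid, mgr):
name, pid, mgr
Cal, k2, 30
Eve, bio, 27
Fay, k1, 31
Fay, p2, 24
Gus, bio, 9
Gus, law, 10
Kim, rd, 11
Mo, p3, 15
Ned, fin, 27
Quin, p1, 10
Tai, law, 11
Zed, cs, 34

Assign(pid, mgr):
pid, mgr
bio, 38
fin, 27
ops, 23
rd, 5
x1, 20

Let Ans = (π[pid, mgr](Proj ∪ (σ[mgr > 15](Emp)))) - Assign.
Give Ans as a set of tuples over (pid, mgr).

{(bio, 27), (bio, 9), (cs, 34), (k1, 31), (k2, 30), (law, 10), (p2, 24), (p3, 14), (x1, 35), (x2, 18)}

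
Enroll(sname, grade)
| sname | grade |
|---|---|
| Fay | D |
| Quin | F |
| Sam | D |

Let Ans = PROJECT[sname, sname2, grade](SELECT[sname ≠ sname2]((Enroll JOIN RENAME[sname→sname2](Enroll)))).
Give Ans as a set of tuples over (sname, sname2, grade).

{(Fay, Sam, D), (Sam, Fay, D)}

ρ[sname→sname2]: schema becomes (sname2, grade); tuples unchanged.
Joining Enroll and RENAME[sname→sname2](Enroll) on grade yields {(Fay, D, Fay), (Fay, D, Sam), (Quin, F, Quin), (Sam, D, Fay), (Sam, D, Sam)}.
Apply σ_{sname ≠ sname2}; surviving tuples: {(Fay, D, Sam), (Sam, D, Fay)}
π[sname, sname2, grade]: project onto (sname, sname2, grade) → {(Fay, Sam, D), (Sam, Fay, D)}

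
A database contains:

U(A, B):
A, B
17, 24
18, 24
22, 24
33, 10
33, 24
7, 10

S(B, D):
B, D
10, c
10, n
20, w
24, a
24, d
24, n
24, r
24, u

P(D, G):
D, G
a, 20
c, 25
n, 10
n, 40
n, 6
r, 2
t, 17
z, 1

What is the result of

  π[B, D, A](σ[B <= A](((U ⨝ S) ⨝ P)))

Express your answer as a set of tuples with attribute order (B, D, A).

{(10, c, 33), (10, n, 33), (24, a, 33), (24, n, 33), (24, r, 33)}

Joining U and S on B yields {(17, 24, a), (17, 24, d), (17, 24, n), (17, 24, r), (17, 24, u), (18, 24, a), (18, 24, d), (18, 24, n), (18, 24, r), (18, 24, u), (22, 24, a), (22, 24, d), (22, 24, n), (22, 24, r), (22, 24, u), (33, 10, c), (33, 10, n), (33, 24, a), (33, 24, d), (33, 24, n), (33, 24, r), (33, 24, u), (7, 10, c), (7, 10, n)}.
Joining (U ⨝ S) and P on D yields {(17, 24, a, 20), (17, 24, n, 10), (17, 24, n, 40), (17, 24, n, 6), (17, 24, r, 2), (18, 24, a, 20), (18, 24, n, 10), (18, 24, n, 40), (18, 24, n, 6), (18, 24, r, 2), (22, 24, a, 20), (22, 24, n, 10), (22, 24, n, 40), (22, 24, n, 6), (22, 24, r, 2), (33, 10, c, 25), (33, 10, n, 10), (33, 10, n, 40), (33, 10, n, 6), (33, 24, a, 20), (33, 24, n, 10), (33, 24, n, 40), (33, 24, n, 6), (33, 24, r, 2), (7, 10, c, 25), (7, 10, n, 10), (7, 10, n, 40), (7, 10, n, 6)}.
Apply σ_{B <= A}; surviving tuples: {(33, 10, c, 25), (33, 10, n, 10), (33, 10, n, 40), (33, 10, n, 6), (33, 24, a, 20), (33, 24, n, 10), (33, 24, n, 40), (33, 24, n, 6), (33, 24, r, 2)}
π_{B, D, A} gives {(10, c, 33), (10, n, 33), (24, a, 33), (24, n, 33), (24, r, 33)} (4 duplicate(s) eliminated).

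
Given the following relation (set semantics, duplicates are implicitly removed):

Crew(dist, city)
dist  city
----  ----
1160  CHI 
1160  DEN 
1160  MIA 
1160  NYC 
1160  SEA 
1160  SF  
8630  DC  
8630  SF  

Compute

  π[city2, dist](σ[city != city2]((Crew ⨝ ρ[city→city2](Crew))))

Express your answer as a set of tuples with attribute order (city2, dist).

{(CHI, 1160), (DC, 8630), (DEN, 1160), (MIA, 1160), (NYC, 1160), (SEA, 1160), (SF, 1160), (SF, 8630)}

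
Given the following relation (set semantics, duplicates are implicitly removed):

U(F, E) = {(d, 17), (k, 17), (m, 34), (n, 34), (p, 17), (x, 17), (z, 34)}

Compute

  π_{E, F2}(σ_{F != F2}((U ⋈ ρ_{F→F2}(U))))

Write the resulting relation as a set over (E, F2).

{(17, d), (17, k), (17, p), (17, x), (34, m), (34, n), (34, z)}

ρ[F→F2]: schema becomes (F2, E); tuples unchanged.
Natural join on E: {(d, 17, d), (d, 17, k), (d, 17, p), (d, 17, x), (k, 17, d), (k, 17, k), (k, 17, p), (k, 17, x), (m, 34, m), (m, 34, n), (m, 34, z), (n, 34, m), (n, 34, n), (n, 34, z), (p, 17, d), (p, 17, k), (p, 17, p), (p, 17, x), (x, 17, d), (x, 17, k), (x, 17, p), (x, 17, x), (z, 34, m), (z, 34, n), (z, 34, z)}
σ[F != F2]: keep tuples satisfying F != F2 → {(d, 17, k), (d, 17, p), (d, 17, x), (k, 17, d), (k, 17, p), (k, 17, x), (m, 34, n), (m, 34, z), (n, 34, m), (n, 34, z), (p, 17, d), (p, 17, k), (p, 17, x), (x, 17, d), (x, 17, k), (x, 17, p), (z, 34, m), (z, 34, n)}
Keep only column(s) E, F2 (11 duplicate(s) eliminated): {(17, d), (17, k), (17, p), (17, x), (34, m), (34, n), (34, z)}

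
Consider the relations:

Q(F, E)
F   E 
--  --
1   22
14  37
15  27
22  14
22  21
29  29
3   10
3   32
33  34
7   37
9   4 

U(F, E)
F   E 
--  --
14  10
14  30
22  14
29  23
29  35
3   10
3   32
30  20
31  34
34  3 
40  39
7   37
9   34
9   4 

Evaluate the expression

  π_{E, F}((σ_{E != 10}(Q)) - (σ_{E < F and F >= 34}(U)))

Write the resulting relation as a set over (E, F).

Selection E != 10: {(1, 22), (14, 37), (15, 27), (22, 14), (22, 21), (29, 29), (3, 32), (33, 34), (7, 37), (9, 4)}
Selection E < F and F >= 34: {(34, 3), (40, 39)}
Difference: {(1, 22), (14, 37), (15, 27), (22, 14), (22, 21), (29, 29), (3, 32), (33, 34), (7, 37), (9, 4)} with {(34, 3), (40, 39)} → {(1, 22), (14, 37), (15, 27), (22, 14), (22, 21), (29, 29), (3, 32), (33, 34), (7, 37), (9, 4)}
Keep only column(s) E, F: {(14, 22), (21, 22), (22, 1), (27, 15), (29, 29), (32, 3), (34, 33), (37, 14), (37, 7), (4, 9)}

{(14, 22), (21, 22), (22, 1), (27, 15), (29, 29), (32, 3), (34, 33), (37, 14), (37, 7), (4, 9)}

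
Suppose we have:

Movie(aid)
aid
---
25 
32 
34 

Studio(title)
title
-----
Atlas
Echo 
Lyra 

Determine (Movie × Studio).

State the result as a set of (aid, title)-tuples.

{(25, Atlas), (25, Echo), (25, Lyra), (32, Atlas), (32, Echo), (32, Lyra), (34, Atlas), (34, Echo), (34, Lyra)}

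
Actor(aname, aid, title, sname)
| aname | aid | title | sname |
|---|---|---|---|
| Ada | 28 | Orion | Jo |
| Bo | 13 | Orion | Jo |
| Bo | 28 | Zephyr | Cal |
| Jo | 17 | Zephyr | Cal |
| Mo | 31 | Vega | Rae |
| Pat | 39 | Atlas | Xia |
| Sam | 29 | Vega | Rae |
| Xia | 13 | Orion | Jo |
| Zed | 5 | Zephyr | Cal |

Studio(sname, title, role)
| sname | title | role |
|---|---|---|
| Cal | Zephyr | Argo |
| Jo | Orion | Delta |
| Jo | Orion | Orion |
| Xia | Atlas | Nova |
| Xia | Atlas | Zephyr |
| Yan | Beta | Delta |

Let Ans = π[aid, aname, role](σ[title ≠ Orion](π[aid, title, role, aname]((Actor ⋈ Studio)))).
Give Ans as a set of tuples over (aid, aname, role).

{(17, Jo, Argo), (28, Bo, Argo), (39, Pat, Nova), (39, Pat, Zephyr), (5, Zed, Argo)}

Joining Actor and Studio on title, sname yields {(Ada, 28, Orion, Jo, Delta), (Ada, 28, Orion, Jo, Orion), (Bo, 13, Orion, Jo, Delta), (Bo, 13, Orion, Jo, Orion), (Bo, 28, Zephyr, Cal, Argo), (Jo, 17, Zephyr, Cal, Argo), (Pat, 39, Atlas, Xia, Nova), (Pat, 39, Atlas, Xia, Zephyr), (Xia, 13, Orion, Jo, Delta), (Xia, 13, Orion, Jo, Orion), (Zed, 5, Zephyr, Cal, Argo)}.
Keep only column(s) aid, title, role, aname: {(13, Orion, Delta, Bo), (13, Orion, Delta, Xia), (13, Orion, Orion, Bo), (13, Orion, Orion, Xia), (17, Zephyr, Argo, Jo), (28, Orion, Delta, Ada), (28, Orion, Orion, Ada), (28, Zephyr, Argo, Bo), (39, Atlas, Nova, Pat), (39, Atlas, Zephyr, Pat), (5, Zephyr, Argo, Zed)}
Apply σ_{title ≠ Orion}; surviving tuples: {(17, Zephyr, Argo, Jo), (28, Zephyr, Argo, Bo), (39, Atlas, Nova, Pat), (39, Atlas, Zephyr, Pat), (5, Zephyr, Argo, Zed)}
Keep only column(s) aid, aname, role: {(17, Jo, Argo), (28, Bo, Argo), (39, Pat, Nova), (39, Pat, Zephyr), (5, Zed, Argo)}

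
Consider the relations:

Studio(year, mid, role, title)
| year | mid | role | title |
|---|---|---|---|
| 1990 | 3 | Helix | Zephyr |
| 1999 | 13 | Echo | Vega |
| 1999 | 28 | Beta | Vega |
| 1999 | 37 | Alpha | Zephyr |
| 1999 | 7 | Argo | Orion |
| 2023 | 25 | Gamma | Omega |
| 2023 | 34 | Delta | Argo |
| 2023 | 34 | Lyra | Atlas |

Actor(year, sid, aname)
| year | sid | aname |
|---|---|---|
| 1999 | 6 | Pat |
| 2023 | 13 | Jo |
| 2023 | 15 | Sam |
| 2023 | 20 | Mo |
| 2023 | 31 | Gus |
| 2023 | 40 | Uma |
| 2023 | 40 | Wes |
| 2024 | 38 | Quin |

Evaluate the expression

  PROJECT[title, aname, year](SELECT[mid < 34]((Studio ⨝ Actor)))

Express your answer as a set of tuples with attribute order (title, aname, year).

{(Omega, Gus, 2023), (Omega, Jo, 2023), (Omega, Mo, 2023), (Omega, Sam, 2023), (Omega, Uma, 2023), (Omega, Wes, 2023), (Orion, Pat, 1999), (Vega, Pat, 1999)}

Joining Studio and Actor on year yields {(1999, 13, Echo, Vega, 6, Pat), (1999, 28, Beta, Vega, 6, Pat), (1999, 37, Alpha, Zephyr, 6, Pat), (1999, 7, Argo, Orion, 6, Pat), (2023, 25, Gamma, Omega, 13, Jo), (2023, 25, Gamma, Omega, 15, Sam), (2023, 25, Gamma, Omega, 20, Mo), (2023, 25, Gamma, Omega, 31, Gus), (2023, 25, Gamma, Omega, 40, Uma), (2023, 25, Gamma, Omega, 40, Wes), (2023, 34, Delta, Argo, 13, Jo), (2023, 34, Delta, Argo, 15, Sam), (2023, 34, Delta, Argo, 20, Mo), (2023, 34, Delta, Argo, 31, Gus), (2023, 34, Delta, Argo, 40, Uma), (2023, 34, Delta, Argo, 40, Wes), (2023, 34, Lyra, Atlas, 13, Jo), (2023, 34, Lyra, Atlas, 15, Sam), (2023, 34, Lyra, Atlas, 20, Mo), (2023, 34, Lyra, Atlas, 31, Gus), (2023, 34, Lyra, Atlas, 40, Uma), (2023, 34, Lyra, Atlas, 40, Wes)}.
σ[mid < 34]: keep tuples satisfying mid < 34 → {(1999, 13, Echo, Vega, 6, Pat), (1999, 28, Beta, Vega, 6, Pat), (1999, 7, Argo, Orion, 6, Pat), (2023, 25, Gamma, Omega, 13, Jo), (2023, 25, Gamma, Omega, 15, Sam), (2023, 25, Gamma, Omega, 20, Mo), (2023, 25, Gamma, Omega, 31, Gus), (2023, 25, Gamma, Omega, 40, Uma), (2023, 25, Gamma, Omega, 40, Wes)}
Projecting to title, aname, year (1 duplicate(s) eliminated): {(Omega, Gus, 2023), (Omega, Jo, 2023), (Omega, Mo, 2023), (Omega, Sam, 2023), (Omega, Uma, 2023), (Omega, Wes, 2023), (Orion, Pat, 1999), (Vega, Pat, 1999)}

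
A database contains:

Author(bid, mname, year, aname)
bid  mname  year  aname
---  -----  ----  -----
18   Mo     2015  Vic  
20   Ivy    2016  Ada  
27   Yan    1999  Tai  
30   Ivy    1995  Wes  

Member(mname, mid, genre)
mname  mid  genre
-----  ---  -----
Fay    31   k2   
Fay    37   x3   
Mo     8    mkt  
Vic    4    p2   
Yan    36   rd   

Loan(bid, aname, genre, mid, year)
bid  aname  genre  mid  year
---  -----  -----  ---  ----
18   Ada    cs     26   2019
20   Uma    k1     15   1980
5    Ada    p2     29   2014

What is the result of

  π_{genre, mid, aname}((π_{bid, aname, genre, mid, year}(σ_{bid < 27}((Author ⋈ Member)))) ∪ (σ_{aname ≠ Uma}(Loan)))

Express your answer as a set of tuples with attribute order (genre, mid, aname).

{(cs, 26, Ada), (mkt, 8, Vic), (p2, 29, Ada)}

Joining Author and Member on mname yields {(18, Mo, 2015, Vic, 8, mkt), (27, Yan, 1999, Tai, 36, rd)}.
Apply σ_{bid < 27}; surviving tuples: {(18, Mo, 2015, Vic, 8, mkt)}
π_{bid, aname, genre, mid, year} gives {(18, Vic, mkt, 8, 2015)}.
Apply σ_{aname ≠ Uma}; surviving tuples: {(18, Ada, cs, 26, 2019), (5, Ada, p2, 29, 2014)}
Union: {(18, Vic, mkt, 8, 2015)} with {(18, Ada, cs, 26, 2019), (5, Ada, p2, 29, 2014)} → {(18, Ada, cs, 26, 2019), (18, Vic, mkt, 8, 2015), (5, Ada, p2, 29, 2014)}
π_{genre, mid, aname} gives {(cs, 26, Ada), (mkt, 8, Vic), (p2, 29, Ada)}.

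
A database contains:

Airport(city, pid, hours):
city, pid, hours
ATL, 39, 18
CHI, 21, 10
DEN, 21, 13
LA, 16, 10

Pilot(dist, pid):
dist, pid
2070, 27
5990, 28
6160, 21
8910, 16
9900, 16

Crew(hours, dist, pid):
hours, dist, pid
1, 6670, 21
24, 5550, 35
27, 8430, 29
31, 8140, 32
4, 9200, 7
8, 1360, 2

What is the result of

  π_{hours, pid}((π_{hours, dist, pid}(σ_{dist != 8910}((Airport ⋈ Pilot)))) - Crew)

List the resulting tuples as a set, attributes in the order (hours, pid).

{(10, 16), (10, 21), (13, 21)}

Natural join on pid: {(CHI, 21, 10, 6160), (DEN, 21, 13, 6160), (LA, 16, 10, 8910), (LA, 16, 10, 9900)}
σ[dist != 8910]: keep tuples satisfying dist != 8910 → {(CHI, 21, 10, 6160), (DEN, 21, 13, 6160), (LA, 16, 10, 9900)}
π[hours, dist, pid]: project onto (hours, dist, pid) → {(10, 6160, 21), (10, 9900, 16), (13, 6160, 21)}
Difference: {(10, 6160, 21), (10, 9900, 16), (13, 6160, 21)} with {(1, 6670, 21), (24, 5550, 35), (27, 8430, 29), (31, 8140, 32), (4, 9200, 7), (8, 1360, 2)} → {(10, 6160, 21), (10, 9900, 16), (13, 6160, 21)}
π[hours, pid]: project onto (hours, pid) → {(10, 16), (10, 21), (13, 21)}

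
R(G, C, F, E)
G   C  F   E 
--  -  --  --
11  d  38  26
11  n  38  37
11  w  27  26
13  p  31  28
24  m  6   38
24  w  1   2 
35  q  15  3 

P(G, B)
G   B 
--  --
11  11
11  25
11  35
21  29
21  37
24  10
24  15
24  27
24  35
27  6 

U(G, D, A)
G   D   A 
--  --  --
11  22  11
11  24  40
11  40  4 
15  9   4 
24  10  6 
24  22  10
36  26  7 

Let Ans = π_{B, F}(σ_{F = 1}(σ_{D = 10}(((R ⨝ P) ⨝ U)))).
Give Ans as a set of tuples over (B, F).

R ⋈ P (natural join on G): {(11, d, 38, 26, 11), (11, d, 38, 26, 25), (11, d, 38, 26, 35), (11, n, 38, 37, 11), (11, n, 38, 37, 25), (11, n, 38, 37, 35), (11, w, 27, 26, 11), (11, w, 27, 26, 25), (11, w, 27, 26, 35), (24, m, 6, 38, 10), (24, m, 6, 38, 15), (24, m, 6, 38, 27), (24, m, 6, 38, 35), (24, w, 1, 2, 10), (24, w, 1, 2, 15), (24, w, 1, 2, 27), (24, w, 1, 2, 35)}
(R ⨝ P) ⋈ U (natural join on G): {(11, d, 38, 26, 11, 22, 11), (11, d, 38, 26, 11, 24, 40), (11, d, 38, 26, 11, 40, 4), (11, d, 38, 26, 25, 22, 11), (11, d, 38, 26, 25, 24, 40), (11, d, 38, 26, 25, 40, 4), (11, d, 38, 26, 35, 22, 11), (11, d, 38, 26, 35, 24, 40), (11, d, 38, 26, 35, 40, 4), (11, n, 38, 37, 11, 22, 11), (11, n, 38, 37, 11, 24, 40), (11, n, 38, 37, 11, 40, 4), (11, n, 38, 37, 25, 22, 11), (11, n, 38, 37, 25, 24, 40), (11, n, 38, 37, 25, 40, 4), (11, n, 38, 37, 35, 22, 11), (11, n, 38, 37, 35, 24, 40), (11, n, 38, 37, 35, 40, 4), (11, w, 27, 26, 11, 22, 11), (11, w, 27, 26, 11, 24, 40), (11, w, 27, 26, 11, 40, 4), (11, w, 27, 26, 25, 22, 11), (11, w, 27, 26, 25, 24, 40), (11, w, 27, 26, 25, 40, 4), (11, w, 27, 26, 35, 22, 11), (11, w, 27, 26, 35, 24, 40), (11, w, 27, 26, 35, 40, 4), (24, m, 6, 38, 10, 10, 6), (24, m, 6, 38, 10, 22, 10), (24, m, 6, 38, 15, 10, 6), (24, m, 6, 38, 15, 22, 10), (24, m, 6, 38, 27, 10, 6), (24, m, 6, 38, 27, 22, 10), (24, m, 6, 38, 35, 10, 6), (24, m, 6, 38, 35, 22, 10), (24, w, 1, 2, 10, 10, 6), (24, w, 1, 2, 10, 22, 10), (24, w, 1, 2, 15, 10, 6), (24, w, 1, 2, 15, 22, 10), (24, w, 1, 2, 27, 10, 6), (24, w, 1, 2, 27, 22, 10), (24, w, 1, 2, 35, 10, 6), (24, w, 1, 2, 35, 22, 10)}
Apply σ_{D = 10}; surviving tuples: {(24, m, 6, 38, 10, 10, 6), (24, m, 6, 38, 15, 10, 6), (24, m, 6, 38, 27, 10, 6), (24, m, 6, 38, 35, 10, 6), (24, w, 1, 2, 10, 10, 6), (24, w, 1, 2, 15, 10, 6), (24, w, 1, 2, 27, 10, 6), (24, w, 1, 2, 35, 10, 6)}
Apply σ_{F = 1}; surviving tuples: {(24, w, 1, 2, 10, 10, 6), (24, w, 1, 2, 15, 10, 6), (24, w, 1, 2, 27, 10, 6), (24, w, 1, 2, 35, 10, 6)}
Projecting to B, F: {(10, 1), (15, 1), (27, 1), (35, 1)}

{(10, 1), (15, 1), (27, 1), (35, 1)}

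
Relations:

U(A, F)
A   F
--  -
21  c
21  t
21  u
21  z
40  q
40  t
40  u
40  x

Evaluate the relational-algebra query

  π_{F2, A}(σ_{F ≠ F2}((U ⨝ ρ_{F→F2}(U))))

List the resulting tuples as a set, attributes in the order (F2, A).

ρ[F→F2]: schema becomes (A, F2); tuples unchanged.
Joining U and ρ_{F→F2}(U) on A yields {(21, c, c), (21, c, t), (21, c, u), (21, c, z), (21, t, c), (21, t, t), (21, t, u), (21, t, z), (21, u, c), (21, u, t), (21, u, u), (21, u, z), (21, z, c), (21, z, t), (21, z, u), (21, z, z), (40, q, q), (40, q, t), (40, q, u), (40, q, x), (40, t, q), (40, t, t), (40, t, u), (40, t, x), (40, u, q), (40, u, t), (40, u, u), (40, u, x), (40, x, q), (40, x, t), (40, x, u), (40, x, x)}.
Selection F ≠ F2: {(21, c, t), (21, c, u), (21, c, z), (21, t, c), (21, t, u), (21, t, z), (21, u, c), (21, u, t), (21, u, z), (21, z, c), (21, z, t), (21, z, u), (40, q, t), (40, q, u), (40, q, x), (40, t, q), (40, t, u), (40, t, x), (40, u, q), (40, u, t), (40, u, x), (40, x, q), (40, x, t), (40, x, u)}
Keep only column(s) F2, A (16 duplicate(s) eliminated): {(c, 21), (q, 40), (t, 21), (t, 40), (u, 21), (u, 40), (x, 40), (z, 21)}

{(c, 21), (q, 40), (t, 21), (t, 40), (u, 21), (u, 40), (x, 40), (z, 21)}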